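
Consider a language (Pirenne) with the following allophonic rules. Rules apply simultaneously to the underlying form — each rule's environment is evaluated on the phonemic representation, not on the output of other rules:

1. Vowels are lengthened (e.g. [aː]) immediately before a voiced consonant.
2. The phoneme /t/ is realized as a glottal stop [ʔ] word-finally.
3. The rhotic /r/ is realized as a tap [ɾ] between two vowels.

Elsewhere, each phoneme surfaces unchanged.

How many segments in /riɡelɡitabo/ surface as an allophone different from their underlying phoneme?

Segments that undergo a rule: /i/ → [iː] (rule 1); /e/ → [eː] (rule 1); /a/ → [aː] (rule 1).
All other segments surface unchanged.

3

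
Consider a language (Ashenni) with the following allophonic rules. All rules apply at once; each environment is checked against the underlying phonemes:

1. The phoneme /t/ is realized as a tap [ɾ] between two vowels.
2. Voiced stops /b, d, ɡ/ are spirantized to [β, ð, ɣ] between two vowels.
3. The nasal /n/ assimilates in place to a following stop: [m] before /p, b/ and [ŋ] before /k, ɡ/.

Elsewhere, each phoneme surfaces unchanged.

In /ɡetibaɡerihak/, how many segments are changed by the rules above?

3

Segments that undergo a rule: /t/ → [ɾ] (rule 1); /b/ → [β] (rule 2); /ɡ/ → [ɣ] (rule 2).
All other segments surface unchanged.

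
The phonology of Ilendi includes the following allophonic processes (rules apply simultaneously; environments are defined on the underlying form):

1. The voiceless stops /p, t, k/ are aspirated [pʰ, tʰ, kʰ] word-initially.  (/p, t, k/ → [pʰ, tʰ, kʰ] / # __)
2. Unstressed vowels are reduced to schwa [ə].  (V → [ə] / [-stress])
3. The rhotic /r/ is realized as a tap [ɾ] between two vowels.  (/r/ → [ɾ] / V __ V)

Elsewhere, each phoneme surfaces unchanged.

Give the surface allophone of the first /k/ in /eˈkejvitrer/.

/k/ (between /e/ and /e/) is in the target of rule 1 but the environment (word-initially) is not met → [k].

[k]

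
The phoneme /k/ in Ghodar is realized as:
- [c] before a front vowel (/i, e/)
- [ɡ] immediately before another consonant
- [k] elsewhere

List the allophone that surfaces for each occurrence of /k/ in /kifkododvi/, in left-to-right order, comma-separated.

Occurrence 1 (position 1): before a front vowel (/i, e/) → [c].
Occurrence 2 (position 4): no conditioning environment matches → elsewhere allophone [k].

[c], [k]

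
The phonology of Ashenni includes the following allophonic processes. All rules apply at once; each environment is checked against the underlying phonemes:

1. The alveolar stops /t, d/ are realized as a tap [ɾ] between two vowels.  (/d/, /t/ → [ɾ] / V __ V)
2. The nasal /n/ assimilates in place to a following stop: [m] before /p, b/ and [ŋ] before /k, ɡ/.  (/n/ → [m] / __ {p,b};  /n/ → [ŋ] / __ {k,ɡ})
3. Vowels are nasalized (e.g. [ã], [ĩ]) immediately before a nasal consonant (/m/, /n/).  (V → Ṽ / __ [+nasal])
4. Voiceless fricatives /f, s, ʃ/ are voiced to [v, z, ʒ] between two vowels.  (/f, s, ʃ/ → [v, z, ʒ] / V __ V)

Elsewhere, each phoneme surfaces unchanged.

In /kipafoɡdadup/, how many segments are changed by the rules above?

2

Segments that undergo a rule: /f/ → [v] (rule 4); /d/ → [ɾ] (rule 1).
All other segments surface unchanged.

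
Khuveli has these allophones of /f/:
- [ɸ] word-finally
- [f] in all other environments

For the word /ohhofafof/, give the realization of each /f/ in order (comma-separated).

[f], [f], [ɸ]

Occurrence 1 (position 5): no conditioning environment matches → elsewhere allophone [f].
Occurrence 2 (position 7): no conditioning environment matches → elsewhere allophone [f].
Occurrence 3 (position 9): word-finally → [ɸ].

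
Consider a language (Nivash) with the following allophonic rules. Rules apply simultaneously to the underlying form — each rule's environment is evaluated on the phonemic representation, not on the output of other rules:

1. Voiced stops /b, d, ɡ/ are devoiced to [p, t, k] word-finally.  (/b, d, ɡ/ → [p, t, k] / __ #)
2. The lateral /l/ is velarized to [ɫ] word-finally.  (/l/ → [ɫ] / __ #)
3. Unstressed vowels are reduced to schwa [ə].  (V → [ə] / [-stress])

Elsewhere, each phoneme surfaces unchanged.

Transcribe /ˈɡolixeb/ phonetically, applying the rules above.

/ɡ/ (word-initial): rule 1 targets it, but not word-finally → unchanged [ɡ].
/o/ (between /ɡ/ and /l/): rule 3 targets it, but not in an unstressed syllable → unchanged [o].
/l/ — between /o/ and /i/; rule 2 does not apply here → [l].
/i/ (between /l/ and /x/): in an unstressed syllable, so rule 3 applies → [ə].
/x/ stays [x].
/e/ meets the environment for rule 3 (in an unstressed syllable) → [ə].
/b/ (word-final): word-finally, so rule 1 applies → [p].

[ˈɡoləxəp]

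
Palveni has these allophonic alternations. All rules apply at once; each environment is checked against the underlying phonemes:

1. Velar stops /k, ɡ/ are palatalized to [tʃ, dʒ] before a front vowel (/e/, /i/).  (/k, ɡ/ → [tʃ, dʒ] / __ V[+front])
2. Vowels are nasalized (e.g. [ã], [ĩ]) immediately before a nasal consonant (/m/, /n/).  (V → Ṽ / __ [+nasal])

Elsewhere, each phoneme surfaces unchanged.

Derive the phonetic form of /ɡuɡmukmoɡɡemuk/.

/ɡ/ — word-initial; rule 1 does not apply here → [ɡ].
/u/ (between /ɡ/ and /ɡ/) fails the environment for rule 2, so it stays [u].
/ɡ/ (between /u/ and /m/): rule 1 targets it, but not before a front vowel → unchanged [ɡ].
/m/ (between /ɡ/ and /u/) is unaffected → [m].
/u/ (between /m/ and /k/) fails the environment for rule 2, so it stays [u].
/k/ — between /u/ and /m/; rule 1 does not apply here → [k].
/m/ stays [m].
/o/ — between /m/ and /ɡ/; rule 2 does not apply here → [o].
/ɡ/ (between /o/ and /ɡ/): rule 1 targets it, but not before a front vowel → unchanged [ɡ].
/ɡ/ (between /ɡ/ and /e/) occurs before a front vowel → [dʒ] by rule 1.
/e/ — between /ɡ/ and /m/, before a nasal consonant — surfaces as [ẽ] (rule 2).
/m/ stays [m].
/u/ (between /m/ and /k/): rule 2 targets it, but not before a nasal consonant → unchanged [u].
/k/ (word-final) fails the environment for rule 1, so it stays [k].

[ɡuɡmukmoɡdʒẽmuk]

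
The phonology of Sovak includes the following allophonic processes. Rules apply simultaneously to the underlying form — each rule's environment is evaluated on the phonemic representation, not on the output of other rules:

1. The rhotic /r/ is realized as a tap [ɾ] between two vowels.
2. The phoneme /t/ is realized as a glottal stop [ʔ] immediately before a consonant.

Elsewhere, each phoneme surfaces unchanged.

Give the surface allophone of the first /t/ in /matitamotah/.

/t/ (between /a/ and /i/) is in the target of rule 2 but the environment (immediately before a consonant) is not met → [t].

[t]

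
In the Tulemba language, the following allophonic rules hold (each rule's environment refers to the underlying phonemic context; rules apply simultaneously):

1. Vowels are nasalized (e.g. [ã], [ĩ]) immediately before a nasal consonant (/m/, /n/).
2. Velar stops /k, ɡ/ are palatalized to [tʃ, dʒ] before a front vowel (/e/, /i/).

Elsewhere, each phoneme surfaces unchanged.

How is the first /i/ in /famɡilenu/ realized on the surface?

/i/ (between /ɡ/ and /l/) fails the environment for rule 1, so it stays [i].

[i]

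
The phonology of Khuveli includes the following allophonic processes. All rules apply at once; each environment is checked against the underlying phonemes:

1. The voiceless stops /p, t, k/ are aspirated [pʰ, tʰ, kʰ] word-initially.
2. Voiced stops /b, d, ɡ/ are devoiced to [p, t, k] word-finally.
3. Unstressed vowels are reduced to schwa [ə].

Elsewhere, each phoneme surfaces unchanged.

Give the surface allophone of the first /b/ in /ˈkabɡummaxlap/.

/b/ — between /a/ and /ɡ/; rule 2 does not apply here → [b].

[b]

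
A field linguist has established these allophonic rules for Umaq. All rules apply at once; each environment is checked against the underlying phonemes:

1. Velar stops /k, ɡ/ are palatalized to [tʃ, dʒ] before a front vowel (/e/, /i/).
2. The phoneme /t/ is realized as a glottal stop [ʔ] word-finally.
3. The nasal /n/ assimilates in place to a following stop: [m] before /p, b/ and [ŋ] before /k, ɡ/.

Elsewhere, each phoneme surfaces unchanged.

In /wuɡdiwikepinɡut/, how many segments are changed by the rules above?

Segments that undergo a rule: /k/ → [tʃ] (rule 1); /n/ → [ŋ] (rule 3); /t/ → [ʔ] (rule 2).
All other segments surface unchanged.

3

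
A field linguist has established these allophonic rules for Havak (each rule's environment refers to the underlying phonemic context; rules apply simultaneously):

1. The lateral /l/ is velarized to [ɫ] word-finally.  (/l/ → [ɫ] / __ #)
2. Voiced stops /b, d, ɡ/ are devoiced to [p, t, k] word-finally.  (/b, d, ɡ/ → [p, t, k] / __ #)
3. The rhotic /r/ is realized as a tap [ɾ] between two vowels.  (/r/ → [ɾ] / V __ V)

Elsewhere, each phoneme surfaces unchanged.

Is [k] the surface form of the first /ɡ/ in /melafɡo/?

/ɡ/ (between /f/ and /o/) is in the target of rule 2 but the environment (word-finally) is not met → [ɡ].
The actual realization is [ɡ], not [k].

No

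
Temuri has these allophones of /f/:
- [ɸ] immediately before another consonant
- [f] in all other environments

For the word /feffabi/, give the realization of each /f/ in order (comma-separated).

[f], [ɸ], [f]

Occurrence 1 (position 1): no conditioning environment matches → elsewhere allophone [f].
Occurrence 2 (position 3): immediately before another consonant → [ɸ].
Occurrence 3 (position 4): no conditioning environment matches → elsewhere allophone [f].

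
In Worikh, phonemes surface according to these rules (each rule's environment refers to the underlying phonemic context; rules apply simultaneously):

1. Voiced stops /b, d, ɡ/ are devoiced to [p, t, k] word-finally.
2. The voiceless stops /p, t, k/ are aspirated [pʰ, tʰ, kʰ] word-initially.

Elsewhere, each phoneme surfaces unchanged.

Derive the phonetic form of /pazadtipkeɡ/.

[pʰazadtipkek]

/p/ — word-initial, word-initially — surfaces as [pʰ] (rule 2).
/d/ — between /a/ and /t/; rule 1 does not apply here → [d].
/t/ — between /d/ and /i/; rule 2 does not apply here → [t].
/p/ (between /i/ and /k/) is in the target of rule 2 but the environment (word-initially) is not met → [p].
/k/ (between /p/ and /e/) is in the target of rule 2 but the environment (word-initially) is not met → [k].
/ɡ/ meets the environment for rule 1 (word-finally) → [k].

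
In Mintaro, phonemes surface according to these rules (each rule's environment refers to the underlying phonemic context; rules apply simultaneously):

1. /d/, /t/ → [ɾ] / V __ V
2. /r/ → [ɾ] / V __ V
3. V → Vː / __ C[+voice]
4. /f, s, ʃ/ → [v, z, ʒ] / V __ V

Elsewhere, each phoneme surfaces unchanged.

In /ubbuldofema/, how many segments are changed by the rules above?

Segments that undergo a rule: /u/ → [uː] (rule 3); /u/ → [uː] (rule 3); /f/ → [v] (rule 4); /e/ → [eː] (rule 3).
All other segments surface unchanged.

4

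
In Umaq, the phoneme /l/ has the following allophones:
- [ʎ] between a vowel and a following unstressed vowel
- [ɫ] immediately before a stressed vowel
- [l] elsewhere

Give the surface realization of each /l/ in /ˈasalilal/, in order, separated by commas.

Occurrence 1 (position 4): between a vowel and a following unstressed vowel → [ʎ].
Occurrence 2 (position 6): between a vowel and a following unstressed vowel → [ʎ].
Occurrence 3 (position 8): no conditioning environment matches → elsewhere allophone [l].

[ʎ], [ʎ], [l]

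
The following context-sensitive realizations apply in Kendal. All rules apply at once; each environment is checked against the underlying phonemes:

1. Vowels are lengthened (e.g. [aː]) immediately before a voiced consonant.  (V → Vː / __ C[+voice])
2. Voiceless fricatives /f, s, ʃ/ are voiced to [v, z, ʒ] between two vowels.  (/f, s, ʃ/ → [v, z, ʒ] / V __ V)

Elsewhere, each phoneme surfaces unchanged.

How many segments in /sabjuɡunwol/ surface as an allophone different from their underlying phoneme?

Segments that undergo a rule: /a/ → [aː] (rule 1); /u/ → [uː] (rule 1); /u/ → [uː] (rule 1); /o/ → [oː] (rule 1).
All other segments surface unchanged.

4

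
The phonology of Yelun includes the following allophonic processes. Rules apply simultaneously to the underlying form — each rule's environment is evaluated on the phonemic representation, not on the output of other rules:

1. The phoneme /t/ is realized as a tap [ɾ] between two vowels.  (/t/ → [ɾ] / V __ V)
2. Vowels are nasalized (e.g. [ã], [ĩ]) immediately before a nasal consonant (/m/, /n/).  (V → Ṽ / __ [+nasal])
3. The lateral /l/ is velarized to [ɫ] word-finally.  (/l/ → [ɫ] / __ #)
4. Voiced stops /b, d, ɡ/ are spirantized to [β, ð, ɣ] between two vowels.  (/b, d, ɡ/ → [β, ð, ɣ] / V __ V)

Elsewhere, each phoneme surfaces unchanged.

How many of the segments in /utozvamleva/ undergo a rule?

Segments that undergo a rule: /t/ → [ɾ] (rule 1); /a/ → [ã] (rule 2).
All other segments surface unchanged.

2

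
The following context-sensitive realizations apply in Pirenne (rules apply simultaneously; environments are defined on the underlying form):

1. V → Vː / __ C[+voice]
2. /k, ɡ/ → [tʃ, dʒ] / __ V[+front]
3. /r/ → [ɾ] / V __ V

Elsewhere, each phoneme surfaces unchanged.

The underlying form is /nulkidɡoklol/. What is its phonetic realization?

/n/ — not in any rule's target class → [n].
/u/ (between /n/ and /l/) occurs before a voiced consonant → [uː] by rule 1.
/l/ stays [l].
/k/ meets the environment for rule 2 (before a front vowel) → [tʃ].
Rule 1 applies to /i/ (between /k/ and /d/: before a voiced consonant) → [iː].
/d/ stays [d].
/ɡ/ (between /d/ and /o/) is in the target of rule 2 but the environment (before a front vowel) is not met → [ɡ].
/o/ (between /ɡ/ and /k/) is in the target of rule 1 but the environment (before a voiced consonant) is not met → [o].
/k/ (between /o/ and /l/) fails the environment for rule 2, so it stays [k].
/l/ stays [l].
/o/ (between /l/ and /l/): before a voiced consonant, so rule 1 applies → [oː].
/l/ — not in any rule's target class → [l].

[nuːltʃiːdɡokloːl]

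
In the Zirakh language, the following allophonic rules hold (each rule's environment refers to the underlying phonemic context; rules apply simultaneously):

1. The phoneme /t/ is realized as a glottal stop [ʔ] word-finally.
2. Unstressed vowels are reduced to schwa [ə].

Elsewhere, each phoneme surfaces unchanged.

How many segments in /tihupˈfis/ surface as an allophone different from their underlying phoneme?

2

Segments that undergo a rule: /i/ → [ə] (rule 2); /u/ → [ə] (rule 2).
All other segments surface unchanged.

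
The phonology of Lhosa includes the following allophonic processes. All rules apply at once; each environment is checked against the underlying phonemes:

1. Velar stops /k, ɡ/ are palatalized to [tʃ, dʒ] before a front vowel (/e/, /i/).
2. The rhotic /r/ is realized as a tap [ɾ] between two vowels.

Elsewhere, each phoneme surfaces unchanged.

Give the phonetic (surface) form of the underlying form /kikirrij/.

[tʃitʃirrij]

/k/ (word-initial) occurs before a front vowel → [tʃ] by rule 1.
/k/ meets the environment for rule 1 (before a front vowel) → [tʃ].
/r/ — between /i/ and /r/; rule 2 does not apply here → [r].
/r/ — between /r/ and /i/; rule 2 does not apply here → [r].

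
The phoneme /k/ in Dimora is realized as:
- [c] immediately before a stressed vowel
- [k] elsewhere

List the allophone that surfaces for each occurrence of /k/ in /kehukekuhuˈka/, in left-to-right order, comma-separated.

Occurrence 1 (position 1): no conditioning environment matches → elsewhere allophone [k].
Occurrence 2 (position 5): no conditioning environment matches → elsewhere allophone [k].
Occurrence 3 (position 7): no conditioning environment matches → elsewhere allophone [k].
Occurrence 4 (position 11): immediately before a stressed vowel → [c].

[k], [k], [k], [c]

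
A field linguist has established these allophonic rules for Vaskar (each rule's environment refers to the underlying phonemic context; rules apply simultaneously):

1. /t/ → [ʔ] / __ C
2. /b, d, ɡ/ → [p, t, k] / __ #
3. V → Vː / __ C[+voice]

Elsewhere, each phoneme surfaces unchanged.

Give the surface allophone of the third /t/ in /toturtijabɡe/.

/t/ (between /r/ and /i/) is in the target of rule 1 but the environment (immediately before a consonant) is not met → [t].

[t]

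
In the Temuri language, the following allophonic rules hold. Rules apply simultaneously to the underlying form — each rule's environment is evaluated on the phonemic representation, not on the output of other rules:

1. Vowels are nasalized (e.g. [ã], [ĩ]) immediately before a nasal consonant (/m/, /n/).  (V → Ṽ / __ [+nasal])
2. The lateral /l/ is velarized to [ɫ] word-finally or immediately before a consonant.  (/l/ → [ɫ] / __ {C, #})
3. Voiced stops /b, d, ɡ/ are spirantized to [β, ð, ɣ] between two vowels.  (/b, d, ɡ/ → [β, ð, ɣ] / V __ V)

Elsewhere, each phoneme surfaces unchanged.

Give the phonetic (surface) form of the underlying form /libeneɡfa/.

[liβẽneɡfa]

/l/ — word-initial; rule 2 does not apply here → [l].
/i/ (between /l/ and /b/): rule 1 targets it, but not before a nasal consonant → unchanged [i].
/b/ (between /i/ and /e/): between two vowels, so rule 3 applies → [β].
Rule 1 applies to /e/ (between /b/ and /n/: before a nasal consonant) → [ẽ].
/n/ stays [n].
/e/ (between /n/ and /ɡ/): rule 1 targets it, but not before a nasal consonant → unchanged [e].
/ɡ/ (between /e/ and /f/): rule 3 targets it, but not between two vowels → unchanged [ɡ].
/f/ (between /ɡ/ and /a/): no rule targets it → [f].
/a/ (word-final) is in the target of rule 1 but the environment (before a nasal consonant) is not met → [a].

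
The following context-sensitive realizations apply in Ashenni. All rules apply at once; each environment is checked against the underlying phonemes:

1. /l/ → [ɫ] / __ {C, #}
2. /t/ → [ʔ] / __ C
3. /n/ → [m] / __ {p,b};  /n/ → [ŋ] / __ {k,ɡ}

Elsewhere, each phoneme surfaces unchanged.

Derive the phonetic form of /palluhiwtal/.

/p/ — not in any rule's target class → [p].
/a/ — not in any rule's target class → [a].
/l/ (between /a/ and /l/) occurs word-finally or immediately before a consonant → [ɫ] by rule 1.
/l/ (between /l/ and /u/) fails the environment for rule 1, so it stays [l].
/u/ stays [u].
/h/ (between /u/ and /i/): no rule targets it → [h].
/i/ stays [i].
/w/ — not in any rule's target class → [w].
/t/ (between /w/ and /a/) fails the environment for rule 2, so it stays [t].
/a/ stays [a].
/l/ (word-final) occurs word-finally or immediately before a consonant → [ɫ] by rule 1.

[paɫluhiwtaɫ]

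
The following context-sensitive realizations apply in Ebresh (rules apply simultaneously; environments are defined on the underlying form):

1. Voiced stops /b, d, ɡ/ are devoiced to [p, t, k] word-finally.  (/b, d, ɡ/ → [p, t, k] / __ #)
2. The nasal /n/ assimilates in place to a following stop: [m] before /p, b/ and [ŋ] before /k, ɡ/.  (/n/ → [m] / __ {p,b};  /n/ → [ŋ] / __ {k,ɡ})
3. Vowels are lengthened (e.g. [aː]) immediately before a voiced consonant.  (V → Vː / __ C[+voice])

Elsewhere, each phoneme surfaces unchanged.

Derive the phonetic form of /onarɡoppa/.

[oːnaːrɡoppa]

Rule 3 applies to /o/ (word-initial: before a voiced consonant) → [oː].
/n/ (between /o/ and /a/) fails the environment for rule 2, so it stays [n].
Rule 3 applies to /a/ (between /n/ and /r/: before a voiced consonant) → [aː].
/ɡ/ — between /r/ and /o/; rule 1 does not apply here → [ɡ].
/o/ (between /ɡ/ and /p/) is in the target of rule 3 but the environment (before a voiced consonant) is not met → [o].
/a/ (word-final): rule 3 targets it, but not before a voiced consonant → unchanged [a].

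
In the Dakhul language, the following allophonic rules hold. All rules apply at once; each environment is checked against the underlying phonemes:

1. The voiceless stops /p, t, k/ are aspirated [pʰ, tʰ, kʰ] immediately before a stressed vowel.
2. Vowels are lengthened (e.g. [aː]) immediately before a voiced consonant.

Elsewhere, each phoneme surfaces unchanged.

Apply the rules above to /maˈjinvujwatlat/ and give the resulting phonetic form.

[maːˈjiːnvuːjwatlat]

/a/ (between /m/ and /j/) occurs before a voiced consonant → [aː] by rule 2.
/i/ (between /j/ and /n/) occurs before a voiced consonant → [iː] by rule 2.
/u/ (between /v/ and /j/) occurs before a voiced consonant → [uː] by rule 2.
/a/ — between /w/ and /t/; rule 2 does not apply here → [a].
/t/ (between /a/ and /l/): rule 1 targets it, but not immediately before a stressed vowel → unchanged [t].
/a/ (between /l/ and /t/): rule 2 targets it, but not before a voiced consonant → unchanged [a].
/t/ — word-final; rule 1 does not apply here → [t].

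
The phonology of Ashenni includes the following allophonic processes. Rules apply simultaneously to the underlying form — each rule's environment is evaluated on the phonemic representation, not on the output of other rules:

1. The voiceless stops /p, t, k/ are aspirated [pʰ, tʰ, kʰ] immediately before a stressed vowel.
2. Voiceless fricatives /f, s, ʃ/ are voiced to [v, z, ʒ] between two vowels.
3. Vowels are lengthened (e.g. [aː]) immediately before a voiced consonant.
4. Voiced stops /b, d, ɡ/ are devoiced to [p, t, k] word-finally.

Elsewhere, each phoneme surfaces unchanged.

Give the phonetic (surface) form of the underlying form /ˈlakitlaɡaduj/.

/l/ stays [l].
/a/ (between /l/ and /k/): rule 3 targets it, but not before a voiced consonant → unchanged [a].
/k/ (between /a/ and /i/) is in the target of rule 1 but the environment (immediately before a stressed vowel) is not met → [k].
/i/ — between /k/ and /t/; rule 3 does not apply here → [i].
/t/ (between /i/ and /l/) is in the target of rule 1 but the environment (immediately before a stressed vowel) is not met → [t].
/l/ — not in any rule's target class → [l].
/a/ (between /l/ and /ɡ/) occurs before a voiced consonant → [aː] by rule 3.
/ɡ/ — between /a/ and /a/; rule 4 does not apply here → [ɡ].
Rule 3 applies to /a/ (between /ɡ/ and /d/: before a voiced consonant) → [aː].
/d/ (between /a/ and /u/): rule 4 targets it, but not word-finally → unchanged [d].
/u/ — between /d/ and /j/, before a voiced consonant — surfaces as [uː] (rule 3).
/j/ (word-final) is unaffected → [j].

[ˈlakitlaːɡaːduːj]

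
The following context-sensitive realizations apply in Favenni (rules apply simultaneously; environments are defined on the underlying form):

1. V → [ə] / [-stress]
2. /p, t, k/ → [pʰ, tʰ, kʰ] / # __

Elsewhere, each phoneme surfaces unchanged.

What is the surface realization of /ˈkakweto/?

/k/ meets the environment for rule 2 (word-initially) → [kʰ].
/a/ (between /k/ and /k/) fails the environment for rule 1, so it stays [a].
/k/ — between /a/ and /w/; rule 2 does not apply here → [k].
/e/ (between /w/ and /t/): in an unstressed syllable, so rule 1 applies → [ə].
/t/ (between /e/ and /o/): rule 2 targets it, but not word-initially → unchanged [t].
/o/ — word-final, in an unstressed syllable — surfaces as [ə] (rule 1).

[ˈkʰakwətə]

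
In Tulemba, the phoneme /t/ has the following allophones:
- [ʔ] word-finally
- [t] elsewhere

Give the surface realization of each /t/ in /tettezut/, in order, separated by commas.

[t], [t], [t], [ʔ]

Occurrence 1 (position 1): no conditioning environment matches → elsewhere allophone [t].
Occurrence 2 (position 3): no conditioning environment matches → elsewhere allophone [t].
Occurrence 3 (position 4): no conditioning environment matches → elsewhere allophone [t].
Occurrence 4 (position 8): word-finally → [ʔ].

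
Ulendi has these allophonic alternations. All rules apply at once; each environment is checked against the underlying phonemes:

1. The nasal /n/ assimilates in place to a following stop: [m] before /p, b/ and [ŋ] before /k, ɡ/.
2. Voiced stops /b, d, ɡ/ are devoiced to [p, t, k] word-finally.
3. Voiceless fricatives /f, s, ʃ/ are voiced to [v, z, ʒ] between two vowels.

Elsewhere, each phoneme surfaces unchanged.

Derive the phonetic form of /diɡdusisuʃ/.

/d/ — word-initial; rule 2 does not apply here → [d].
/i/ (between /d/ and /ɡ/) is unaffected → [i].
/ɡ/ (between /i/ and /d/) is in the target of rule 2 but the environment (word-finally) is not met → [ɡ].
/d/ (between /ɡ/ and /u/): rule 2 targets it, but not word-finally → unchanged [d].
/u/ (between /d/ and /s/) is unaffected → [u].
/s/ (between /u/ and /i/): between two vowels, so rule 3 applies → [z].
/i/ — not in any rule's target class → [i].
/s/ meets the environment for rule 3 (between two vowels) → [z].
/u/ (between /s/ and /ʃ/) is unaffected → [u].
/ʃ/ — word-final; rule 3 does not apply here → [ʃ].

[diɡduzizuʃ]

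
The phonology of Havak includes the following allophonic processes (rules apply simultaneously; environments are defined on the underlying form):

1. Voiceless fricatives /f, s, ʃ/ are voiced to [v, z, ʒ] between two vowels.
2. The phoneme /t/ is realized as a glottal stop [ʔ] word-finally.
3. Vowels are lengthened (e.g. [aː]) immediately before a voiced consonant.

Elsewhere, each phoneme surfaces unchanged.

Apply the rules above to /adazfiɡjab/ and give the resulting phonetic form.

/a/ meets the environment for rule 3 (before a voiced consonant) → [aː].
/a/ (between /d/ and /z/) occurs before a voiced consonant → [aː] by rule 3.
/f/ — between /z/ and /i/; rule 1 does not apply here → [f].
/i/ meets the environment for rule 3 (before a voiced consonant) → [iː].
/a/ (between /j/ and /b/) occurs before a voiced consonant → [aː] by rule 3.

[aːdaːzfiːɡjaːb]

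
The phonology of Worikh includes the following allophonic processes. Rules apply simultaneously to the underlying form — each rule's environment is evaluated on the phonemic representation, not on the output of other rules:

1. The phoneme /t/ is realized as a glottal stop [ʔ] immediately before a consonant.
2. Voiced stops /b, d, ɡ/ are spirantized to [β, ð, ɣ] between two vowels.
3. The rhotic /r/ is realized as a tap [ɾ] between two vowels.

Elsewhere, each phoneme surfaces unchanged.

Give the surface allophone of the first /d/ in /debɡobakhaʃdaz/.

/d/ — word-initial; rule 2 does not apply here → [d].

[d]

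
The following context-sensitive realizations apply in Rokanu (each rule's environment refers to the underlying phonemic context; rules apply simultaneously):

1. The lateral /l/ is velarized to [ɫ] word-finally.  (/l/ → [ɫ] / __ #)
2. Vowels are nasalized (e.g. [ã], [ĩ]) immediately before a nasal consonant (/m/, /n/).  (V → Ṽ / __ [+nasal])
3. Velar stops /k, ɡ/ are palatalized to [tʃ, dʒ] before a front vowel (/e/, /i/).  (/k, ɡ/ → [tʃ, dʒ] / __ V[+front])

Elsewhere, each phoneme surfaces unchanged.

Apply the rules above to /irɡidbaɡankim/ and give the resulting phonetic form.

/i/ — word-initial; rule 2 does not apply here → [i].
/r/ stays [r].
/ɡ/ — between /r/ and /i/, before a front vowel — surfaces as [dʒ] (rule 3).
/i/ — between /ɡ/ and /d/; rule 2 does not apply here → [i].
/d/ (between /i/ and /b/): no rule targets it → [d].
/b/ (between /d/ and /a/) is unaffected → [b].
/a/ (between /b/ and /ɡ/) is in the target of rule 2 but the environment (before a nasal consonant) is not met → [a].
/ɡ/ — between /a/ and /a/; rule 3 does not apply here → [ɡ].
/a/ — between /ɡ/ and /n/, before a nasal consonant — surfaces as [ã] (rule 2).
/n/ stays [n].
/k/ (between /n/ and /i/): before a front vowel, so rule 3 applies → [tʃ].
/i/ (between /k/ and /m/) occurs before a nasal consonant → [ĩ] by rule 2.
/m/ stays [m].

[irdʒidbaɡãntʃĩm]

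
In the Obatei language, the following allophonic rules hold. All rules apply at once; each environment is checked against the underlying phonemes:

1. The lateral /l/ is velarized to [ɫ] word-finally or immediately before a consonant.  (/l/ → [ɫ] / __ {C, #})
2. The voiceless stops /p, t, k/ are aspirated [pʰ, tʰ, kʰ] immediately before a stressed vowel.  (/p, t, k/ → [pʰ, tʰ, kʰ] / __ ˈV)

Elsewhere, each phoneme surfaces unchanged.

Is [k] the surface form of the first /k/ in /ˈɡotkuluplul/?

Yes

/k/ (between /t/ and /u/): rule 2 targets it, but not immediately before a stressed vowel → unchanged [k].
The actual realization is [k], which matches [k].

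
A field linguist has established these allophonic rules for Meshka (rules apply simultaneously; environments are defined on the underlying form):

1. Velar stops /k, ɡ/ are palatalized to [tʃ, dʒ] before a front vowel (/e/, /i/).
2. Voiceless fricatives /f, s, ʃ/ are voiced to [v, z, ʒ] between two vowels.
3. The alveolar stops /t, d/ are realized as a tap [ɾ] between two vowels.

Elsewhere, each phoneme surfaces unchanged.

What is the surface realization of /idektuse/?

/d/ (between /i/ and /e/) occurs between two vowels → [ɾ] by rule 3.
/k/ (between /e/ and /t/) is in the target of rule 1 but the environment (before a front vowel) is not met → [k].
/t/ (between /k/ and /u/) fails the environment for rule 3, so it stays [t].
/s/ — between /u/ and /e/, between two vowels — surfaces as [z] (rule 2).

[iɾektuze]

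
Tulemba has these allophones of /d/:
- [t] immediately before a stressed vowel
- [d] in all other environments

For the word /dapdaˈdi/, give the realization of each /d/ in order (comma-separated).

[d], [d], [t]

Occurrence 1 (position 1): no conditioning environment matches → elsewhere allophone [d].
Occurrence 2 (position 4): no conditioning environment matches → elsewhere allophone [d].
Occurrence 3 (position 6): immediately before a stressed vowel → [t].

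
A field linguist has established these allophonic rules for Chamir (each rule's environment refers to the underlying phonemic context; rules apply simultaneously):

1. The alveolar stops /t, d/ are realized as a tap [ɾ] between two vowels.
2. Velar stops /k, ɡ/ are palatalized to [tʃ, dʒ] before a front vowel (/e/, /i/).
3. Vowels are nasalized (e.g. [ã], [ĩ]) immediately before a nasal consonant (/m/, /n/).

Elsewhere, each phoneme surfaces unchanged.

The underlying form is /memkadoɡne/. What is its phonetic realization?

/m/ — not in any rule's target class → [m].
/e/ meets the environment for rule 3 (before a nasal consonant) → [ẽ].
/m/ (between /e/ and /k/) is unaffected → [m].
/k/ — between /m/ and /a/; rule 2 does not apply here → [k].
/a/ (between /k/ and /d/): rule 3 targets it, but not before a nasal consonant → unchanged [a].
/d/ (between /a/ and /o/): between two vowels, so rule 1 applies → [ɾ].
/o/ (between /d/ and /ɡ/): rule 3 targets it, but not before a nasal consonant → unchanged [o].
/ɡ/ (between /o/ and /n/) fails the environment for rule 2, so it stays [ɡ].
/n/ (between /ɡ/ and /e/) is unaffected → [n].
/e/ — word-final; rule 3 does not apply here → [e].

[mẽmkaɾoɡne]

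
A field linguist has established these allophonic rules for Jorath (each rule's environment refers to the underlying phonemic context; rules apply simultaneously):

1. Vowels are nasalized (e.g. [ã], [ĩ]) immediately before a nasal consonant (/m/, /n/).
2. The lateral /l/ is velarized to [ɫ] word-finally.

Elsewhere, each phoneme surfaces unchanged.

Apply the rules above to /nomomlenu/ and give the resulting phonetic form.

/n/ stays [n].
/o/ — between /n/ and /m/, before a nasal consonant — surfaces as [õ] (rule 1).
/m/ (between /o/ and /o/): no rule targets it → [m].
/o/ — between /m/ and /m/, before a nasal consonant — surfaces as [õ] (rule 1).
/m/ (between /o/ and /l/): no rule targets it → [m].
/l/ — between /m/ and /e/; rule 2 does not apply here → [l].
/e/ — between /l/ and /n/, before a nasal consonant — surfaces as [ẽ] (rule 1).
/n/ (between /e/ and /u/) is unaffected → [n].
/u/ (word-final) is in the target of rule 1 but the environment (before a nasal consonant) is not met → [u].

[nõmõmlẽnu]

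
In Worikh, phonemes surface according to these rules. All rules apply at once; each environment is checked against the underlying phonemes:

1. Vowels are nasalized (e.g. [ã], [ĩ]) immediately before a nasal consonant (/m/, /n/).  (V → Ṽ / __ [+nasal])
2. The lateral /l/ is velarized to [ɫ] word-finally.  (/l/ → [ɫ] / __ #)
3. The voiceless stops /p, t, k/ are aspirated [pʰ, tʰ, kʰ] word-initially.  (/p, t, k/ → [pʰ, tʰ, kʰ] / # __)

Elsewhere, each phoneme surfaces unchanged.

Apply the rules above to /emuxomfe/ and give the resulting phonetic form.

/e/ (word-initial): before a nasal consonant, so rule 1 applies → [ẽ].
/m/ stays [m].
/u/ (between /m/ and /x/) is in the target of rule 1 but the environment (before a nasal consonant) is not met → [u].
/x/ (between /u/ and /o/): no rule targets it → [x].
/o/ (between /x/ and /m/) occurs before a nasal consonant → [õ] by rule 1.
/m/ (between /o/ and /f/): no rule targets it → [m].
/f/ stays [f].
/e/ (word-final): rule 1 targets it, but not before a nasal consonant → unchanged [e].

[ẽmuxõmfe]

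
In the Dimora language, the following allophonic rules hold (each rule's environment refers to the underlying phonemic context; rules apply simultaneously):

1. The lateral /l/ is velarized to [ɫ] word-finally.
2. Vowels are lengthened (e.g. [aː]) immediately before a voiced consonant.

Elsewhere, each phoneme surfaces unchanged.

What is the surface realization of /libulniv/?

/l/ — word-initial; rule 1 does not apply here → [l].
/i/ (between /l/ and /b/): before a voiced consonant, so rule 2 applies → [iː].
/b/ stays [b].
/u/ — between /b/ and /l/, before a voiced consonant — surfaces as [uː] (rule 2).
/l/ — between /u/ and /n/; rule 1 does not apply here → [l].
/n/ (between /l/ and /i/): no rule targets it → [n].
/i/ — between /n/ and /v/, before a voiced consonant — surfaces as [iː] (rule 2).
/v/ stays [v].

[liːbuːlniːv]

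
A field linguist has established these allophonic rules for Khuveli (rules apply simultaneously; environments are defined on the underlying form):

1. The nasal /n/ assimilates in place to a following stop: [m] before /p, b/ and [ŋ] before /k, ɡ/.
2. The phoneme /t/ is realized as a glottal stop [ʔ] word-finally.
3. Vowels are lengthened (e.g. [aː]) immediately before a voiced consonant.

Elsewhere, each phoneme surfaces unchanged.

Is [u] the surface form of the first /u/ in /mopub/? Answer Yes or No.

/u/ (between /p/ and /b/): before a voiced consonant, so rule 3 applies → [uː].
The actual realization is [uː], not [u].

No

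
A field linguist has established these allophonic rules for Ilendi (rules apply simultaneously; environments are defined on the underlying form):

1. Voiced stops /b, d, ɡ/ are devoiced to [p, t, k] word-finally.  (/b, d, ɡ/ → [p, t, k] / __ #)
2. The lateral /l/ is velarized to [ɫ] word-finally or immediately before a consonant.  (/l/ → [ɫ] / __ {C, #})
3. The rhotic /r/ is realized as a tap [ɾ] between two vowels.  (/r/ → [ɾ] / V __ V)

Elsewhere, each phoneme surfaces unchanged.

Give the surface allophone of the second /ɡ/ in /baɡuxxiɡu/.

[ɡ]

/ɡ/ — between /i/ and /u/; rule 1 does not apply here → [ɡ].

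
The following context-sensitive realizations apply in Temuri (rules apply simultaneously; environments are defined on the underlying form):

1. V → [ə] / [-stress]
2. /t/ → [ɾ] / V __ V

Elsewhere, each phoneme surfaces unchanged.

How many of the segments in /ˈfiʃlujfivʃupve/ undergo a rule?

4

Segments that undergo a rule: /u/ → [ə] (rule 1); /i/ → [ə] (rule 1); /u/ → [ə] (rule 1); /e/ → [ə] (rule 1).
All other segments surface unchanged.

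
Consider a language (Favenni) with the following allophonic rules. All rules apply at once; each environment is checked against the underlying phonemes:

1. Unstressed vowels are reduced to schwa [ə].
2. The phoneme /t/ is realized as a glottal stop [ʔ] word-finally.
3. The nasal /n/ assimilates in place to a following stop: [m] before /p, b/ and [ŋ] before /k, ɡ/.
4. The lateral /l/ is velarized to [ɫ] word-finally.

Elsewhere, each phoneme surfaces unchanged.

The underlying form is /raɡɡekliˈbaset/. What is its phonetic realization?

[rəɡɡəkləˈbasəʔ]

/r/ stays [r].
/a/ — between /r/ and /ɡ/, in an unstressed syllable — surfaces as [ə] (rule 1).
/ɡ/ (between /a/ and /ɡ/) is unaffected → [ɡ].
/ɡ/ — not in any rule's target class → [ɡ].
/e/ — between /ɡ/ and /k/, in an unstressed syllable — surfaces as [ə] (rule 1).
/k/ (between /e/ and /l/) is unaffected → [k].
/l/ (between /k/ and /i/) fails the environment for rule 4, so it stays [l].
/i/ meets the environment for rule 1 (in an unstressed syllable) → [ə].
/b/ stays [b].
/a/ — between /b/ and /s/; rule 1 does not apply here → [a].
/s/ — not in any rule's target class → [s].
/e/ (between /s/ and /t/): in an unstressed syllable, so rule 1 applies → [ə].
Rule 2 applies to /t/ (word-final: word-finally) → [ʔ].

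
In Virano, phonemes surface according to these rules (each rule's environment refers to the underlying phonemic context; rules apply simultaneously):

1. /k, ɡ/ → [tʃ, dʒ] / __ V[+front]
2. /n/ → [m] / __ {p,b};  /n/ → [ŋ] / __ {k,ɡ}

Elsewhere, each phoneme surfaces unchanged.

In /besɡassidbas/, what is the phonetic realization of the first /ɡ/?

[ɡ]

/ɡ/ — between /s/ and /a/; rule 1 does not apply here → [ɡ].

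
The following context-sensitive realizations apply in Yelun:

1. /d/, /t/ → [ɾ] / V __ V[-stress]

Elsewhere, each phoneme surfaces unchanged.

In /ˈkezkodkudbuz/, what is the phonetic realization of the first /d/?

/d/ (between /o/ and /k/) fails the environment for rule 1, so it stays [d].

[d]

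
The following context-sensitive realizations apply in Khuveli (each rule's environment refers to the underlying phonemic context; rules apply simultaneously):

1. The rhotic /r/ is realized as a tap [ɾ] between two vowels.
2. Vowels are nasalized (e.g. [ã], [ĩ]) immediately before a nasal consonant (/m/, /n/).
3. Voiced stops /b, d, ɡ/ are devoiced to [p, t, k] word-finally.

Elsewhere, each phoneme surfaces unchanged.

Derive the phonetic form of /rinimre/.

[rĩnĩmre]

/r/ (word-initial) is in the target of rule 1 but the environment (between two vowels) is not met → [r].
/i/ meets the environment for rule 2 (before a nasal consonant) → [ĩ].
/n/ — not in any rule's target class → [n].
/i/ — between /n/ and /m/, before a nasal consonant — surfaces as [ĩ] (rule 2).
/m/ (between /i/ and /r/): no rule targets it → [m].
/r/ (between /m/ and /e/) is in the target of rule 1 but the environment (between two vowels) is not met → [r].
/e/ (word-final) is in the target of rule 2 but the environment (before a nasal consonant) is not met → [e].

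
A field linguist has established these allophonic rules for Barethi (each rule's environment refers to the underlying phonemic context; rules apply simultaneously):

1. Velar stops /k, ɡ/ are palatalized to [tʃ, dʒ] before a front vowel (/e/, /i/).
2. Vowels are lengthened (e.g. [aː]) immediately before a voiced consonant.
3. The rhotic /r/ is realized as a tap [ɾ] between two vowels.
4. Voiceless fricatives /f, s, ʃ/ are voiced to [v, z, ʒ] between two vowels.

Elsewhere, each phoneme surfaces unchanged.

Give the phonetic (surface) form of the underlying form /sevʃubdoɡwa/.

[seːvʃuːbdoːɡwa]

/s/ — word-initial; rule 4 does not apply here → [s].
/e/ meets the environment for rule 2 (before a voiced consonant) → [eː].
/v/ (between /e/ and /ʃ/): no rule targets it → [v].
/ʃ/ (between /v/ and /u/): rule 4 targets it, but not between two vowels → unchanged [ʃ].
/u/ — between /ʃ/ and /b/, before a voiced consonant — surfaces as [uː] (rule 2).
/b/ stays [b].
/d/ (between /b/ and /o/) is unaffected → [d].
Rule 2 applies to /o/ (between /d/ and /ɡ/: before a voiced consonant) → [oː].
/ɡ/ (between /o/ and /w/): rule 1 targets it, but not before a front vowel → unchanged [ɡ].
/w/ — not in any rule's target class → [w].
/a/ (word-final) is in the target of rule 2 but the environment (before a voiced consonant) is not met → [a].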